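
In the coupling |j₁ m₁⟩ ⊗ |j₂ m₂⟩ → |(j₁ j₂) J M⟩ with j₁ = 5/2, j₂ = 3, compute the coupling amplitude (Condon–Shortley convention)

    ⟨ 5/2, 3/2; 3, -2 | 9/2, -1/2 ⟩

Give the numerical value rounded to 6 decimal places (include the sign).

+0.510355

√[10·1!4!5!/11! · 4!1!1!5!4!5!] = √(460800/77)
  +(−1)^0/∏(0,1,1,1,3,4)! = 1/144  (running 1/144)
  +(−1)^1/∏(1,0,0,0,4,5)! = -1/2880  (running 19/2880)
⟨..|..⟩ = √(460800/77)·(19/2880) = +0.510355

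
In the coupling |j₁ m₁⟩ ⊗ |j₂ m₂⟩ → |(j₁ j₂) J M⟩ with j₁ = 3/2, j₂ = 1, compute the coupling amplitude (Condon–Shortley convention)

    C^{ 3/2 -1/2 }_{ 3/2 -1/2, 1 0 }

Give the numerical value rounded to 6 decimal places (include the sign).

-0.258199  (= −√(1/15))

√[4·1!2!1!/5! · 1!2!1!1!1!2!] = √(4/15)
  +(−1)^0/∏(0,1,2,1,0,0)! = 1/2  (running 1/2)
  +(−1)^1/∏(1,0,1,0,1,1)! = -1  (running -1/2)
⟨..|..⟩ = √(4/15)·(-1/2) = -0.258199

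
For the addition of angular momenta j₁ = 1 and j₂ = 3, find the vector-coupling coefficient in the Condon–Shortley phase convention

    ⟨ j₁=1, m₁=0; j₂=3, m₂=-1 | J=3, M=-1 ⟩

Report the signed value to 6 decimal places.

+√(1/12) ≈ +0.288675

j₁+j₂−J=1  J+j₁−j₂=1  J−j₁+j₂=5  j₁+j₂+J+1=8
(j₁±m₁, j₂±m₂, J±M) = (1,1,2,4,2,4)
P² = 48
sum k=0..1:
  [0] +1/12 = 1/12
  [1] −1/24 = -1/24
S = 1/24
C² = P²·S² = 1/12 ; C = +0.288675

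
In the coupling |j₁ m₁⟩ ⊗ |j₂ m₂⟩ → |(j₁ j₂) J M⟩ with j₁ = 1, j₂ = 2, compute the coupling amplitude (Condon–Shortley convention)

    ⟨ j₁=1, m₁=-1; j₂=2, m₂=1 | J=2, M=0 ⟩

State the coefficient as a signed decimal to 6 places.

triangle: 1!·1!·3!/6! = 6/720
(j±m)!: 0!·2!·3!·1!·2!·2! = 48
prefactor² = (2J+1)·Δ·N² = 2
  k=1: −1/(1!·0!·1!·2!·0!·1!) = -1/2
Σ = -1/2  ⇒  CG² = 2·(-1/2)² = 1/2
CG = −√(1/2) = -0.707107

−√(1/2) = -0.707107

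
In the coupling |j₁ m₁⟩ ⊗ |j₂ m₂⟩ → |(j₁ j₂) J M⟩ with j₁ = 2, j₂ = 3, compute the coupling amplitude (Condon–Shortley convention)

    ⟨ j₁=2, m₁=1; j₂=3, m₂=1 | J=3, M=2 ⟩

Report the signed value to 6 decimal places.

−√(1/4) ≈ -0.500000

triangle: 2!*2!*4!/9! = 96/362880
(j±m)!: 3!*1!*4!*2!*5!*1! = 34560
prefactor² = (2J+1)*Δ*N² = 64
  k=0: +1/(0!*2!*1!*4!*1!*0!) = 1/48
  k=1: −1/(1!*1!*0!*3!*2!*1!) = -1/12
Σ = -1/16  ⇒  CG² = 64*(-1/16)² = 1/4
CG = −√(1/4) = -0.500000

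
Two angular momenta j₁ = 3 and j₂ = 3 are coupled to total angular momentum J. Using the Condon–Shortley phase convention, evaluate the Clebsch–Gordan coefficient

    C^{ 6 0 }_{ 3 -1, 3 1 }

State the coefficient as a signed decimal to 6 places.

+0.493464

triangle: 0!×6!×6!/13! = 518400/6227020800
(j±m)!: 2!×4!×4!×2!×6!×6! = 1194393600
prefactor² = (2J+1)×Δ×N² = 99532800/77
  k=0: +1/(0!×0!×4!×4!×2!×2!) = 1/2304
Σ = 1/2304  ⇒  CG² = 99532800/77×1/2304² = 75/308
CG = +√(75/308) = +0.493464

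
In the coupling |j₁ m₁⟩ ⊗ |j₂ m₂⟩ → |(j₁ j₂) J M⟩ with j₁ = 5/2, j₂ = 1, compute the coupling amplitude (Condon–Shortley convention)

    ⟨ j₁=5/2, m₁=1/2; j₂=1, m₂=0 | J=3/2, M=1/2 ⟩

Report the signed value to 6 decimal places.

-0.632456  (= −√(2/5))

triangle: 2!×3!×0!/6! = 12/720
(j±m)!: 3!×2!×1!×1!×2!×1! = 24
prefactor² = (2J+1)×Δ×N² = 8/5
  k=1: −1/(1!×1!×1!×0!×2!×0!) = -1/2
Σ = -1/2  ⇒  CG² = 8/5×(-1/2)² = 2/5
CG = −√(2/5) = -0.632456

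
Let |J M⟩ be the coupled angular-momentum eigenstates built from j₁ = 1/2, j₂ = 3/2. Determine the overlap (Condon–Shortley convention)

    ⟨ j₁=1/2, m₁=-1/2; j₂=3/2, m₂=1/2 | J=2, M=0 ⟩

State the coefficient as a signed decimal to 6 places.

+0.707107  (= +√(1/2))

triangle: 0!*1!*3!/5! = 6/120
(j±m)!: 0!*1!*2!*1!*2!*2! = 8
prefactor² = (2J+1)*Δ*N² = 2
  k=0: +1/(0!*0!*1!*2!*0!*1!) = 1/2
Σ = 1/2  ⇒  CG² = 2*1/2² = 1/2
CG = +√(1/2) = +0.707107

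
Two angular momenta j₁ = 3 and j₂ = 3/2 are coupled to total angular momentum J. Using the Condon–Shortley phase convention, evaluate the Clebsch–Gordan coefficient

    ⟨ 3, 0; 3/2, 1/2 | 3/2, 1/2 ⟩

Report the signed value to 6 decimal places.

√[4·3!3!0!/7! · 3!3!2!1!2!1!] = √(144/35)
  +(−1)^2/∏(2,1,1,0,2,0)! = 1/4  (running 1/4)
⟨..|..⟩ = √(144/35)·(1/4) = +0.507093

+√(9/35) ≈ +0.507093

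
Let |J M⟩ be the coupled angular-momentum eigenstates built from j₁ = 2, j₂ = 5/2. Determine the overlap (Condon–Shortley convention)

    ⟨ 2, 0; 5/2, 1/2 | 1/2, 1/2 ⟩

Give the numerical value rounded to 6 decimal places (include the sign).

+0.447214  (= +√(1/5))

triangle: 4!×0!×1!/6! = 24/720
(j±m)!: 2!×2!×3!×2!×1!×0! = 48
prefactor² = (2J+1)×Δ×N² = 16/5
  k=2: +1/(2!×2!×0!×1!×0!×0!) = 1/4
Σ = 1/4  ⇒  CG² = 16/5×1/4² = 1/5
CG = +√(1/5) = +0.447214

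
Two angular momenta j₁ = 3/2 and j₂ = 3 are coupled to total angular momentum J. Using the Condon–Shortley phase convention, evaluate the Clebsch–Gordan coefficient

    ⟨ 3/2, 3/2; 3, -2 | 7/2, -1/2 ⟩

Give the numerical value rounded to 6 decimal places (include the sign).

+0.487950

triangle: 1!*2!*5!/9! = 240/362880
(j±m)!: 3!*0!*1!*5!*3!*4! = 103680
prefactor² = (2J+1)*Δ*N² = 3840/7
  k=0: +1/(0!*1!*0!*1!*2!*4!) = 1/48
Σ = 1/48  ⇒  CG² = 3840/7*1/48² = 5/21
CG = +√(5/21) = +0.487950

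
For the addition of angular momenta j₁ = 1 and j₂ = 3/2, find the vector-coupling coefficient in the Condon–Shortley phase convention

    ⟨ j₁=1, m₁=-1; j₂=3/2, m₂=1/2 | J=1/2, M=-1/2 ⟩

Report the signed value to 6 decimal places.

+√(1/6) ≈ +0.408248

j₁+j₂−J=2  J+j₁−j₂=0  J−j₁+j₂=1  j₁+j₂+J+1=4
(j₁±m₁, j₂±m₂, J±M) = (0,2,2,1,0,1)
P² = 2/3
sum k=2..2:
  [2] +1/2 = 1/2
S = 1/2
C² = P²·S² = 1/6 ; C = +0.408248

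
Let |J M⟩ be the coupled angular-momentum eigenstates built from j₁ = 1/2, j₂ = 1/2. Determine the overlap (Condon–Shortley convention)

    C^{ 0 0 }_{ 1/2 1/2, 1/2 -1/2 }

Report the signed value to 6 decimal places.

+√(1/2) = +0.707107

√[1·1!0!0!/2! · 1!0!0!1!0!0!] = √(1/2)
  +(−1)^0/∏(0,1,0,0,0,0)! = 1  (running 1)
⟨..|..⟩ = √(1/2)·(1) = +0.707107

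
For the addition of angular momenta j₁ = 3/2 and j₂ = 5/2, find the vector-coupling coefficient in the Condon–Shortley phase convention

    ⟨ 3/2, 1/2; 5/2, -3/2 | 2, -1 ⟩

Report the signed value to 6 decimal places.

+√(1/42) ≈ +0.154303

triangle: 2!·1!·3!/7! = 12/5040
(j±m)!: 2!·1!·1!·4!·1!·3! = 288
prefactor² = (2J+1)·Δ·N² = 24/7
  k=0: +1/(0!·2!·1!·1!·0!·2!) = 1/4
  k=1: −1/(1!·1!·0!·0!·1!·3!) = -1/6
Σ = 1/12  ⇒  CG² = 24/7·1/12² = 1/42
CG = +√(1/42) = +0.154303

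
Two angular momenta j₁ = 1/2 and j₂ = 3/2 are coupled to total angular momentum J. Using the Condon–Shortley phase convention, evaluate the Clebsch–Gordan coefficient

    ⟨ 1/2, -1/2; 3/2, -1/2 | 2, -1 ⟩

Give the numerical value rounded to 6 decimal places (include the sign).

triangle: 0!·1!·3!/5! = 6/120
(j±m)!: 0!·1!·1!·2!·1!·3! = 12
prefactor² = (2J+1)·Δ·N² = 3
  k=0: +1/(0!·0!·1!·1!·0!·2!) = 1/2
Σ = 1/2  ⇒  CG² = 3·1/2² = 3/4
CG = +√(3/4) = +0.866025

+√(3/4) = +0.866025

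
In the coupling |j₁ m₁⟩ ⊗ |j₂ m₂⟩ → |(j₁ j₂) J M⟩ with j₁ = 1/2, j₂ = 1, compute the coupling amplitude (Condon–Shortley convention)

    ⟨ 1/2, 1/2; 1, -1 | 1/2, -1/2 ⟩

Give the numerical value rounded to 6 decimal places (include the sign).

+√(2/3) ≈ +0.816497

√[2·1!0!1!/3! · 1!0!0!2!0!1!] = √(2/3)
  +(−1)^0/∏(0,1,0,0,0,1)! = 1  (running 1)
⟨..|..⟩ = √(2/3)·(1) = +0.816497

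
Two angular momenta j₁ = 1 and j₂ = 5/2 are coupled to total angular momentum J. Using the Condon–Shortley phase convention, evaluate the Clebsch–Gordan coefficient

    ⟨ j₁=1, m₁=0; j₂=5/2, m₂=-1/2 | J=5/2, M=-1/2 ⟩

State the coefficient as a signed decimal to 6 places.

j₁+j₂−J=1  J+j₁−j₂=1  J−j₁+j₂=4  j₁+j₂+J+1=7
(j₁±m₁, j₂±m₂, J±M) = (1,1,2,3,2,3)
P² = 144/35
sum k=0..1:
  [0] +1/4 = 1/4
  [1] −1/6 = -1/6
S = 1/12
C² = P²·S² = 1/35 ; C = +0.169031

+0.169031  (= +√(1/35))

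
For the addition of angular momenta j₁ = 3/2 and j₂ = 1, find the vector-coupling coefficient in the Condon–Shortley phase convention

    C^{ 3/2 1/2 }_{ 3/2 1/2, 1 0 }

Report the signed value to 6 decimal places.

triangle: 1!·2!·1!/5! = 2/120
(j±m)!: 2!·1!·1!·1!·2!·1! = 4
prefactor² = (2J+1)·Δ·N² = 4/15
  k=0: +1/(0!·1!·1!·1!·1!·0!) = 1
  k=1: −1/(1!·0!·0!·0!·2!·1!) = -1/2
Σ = 1/2  ⇒  CG² = 4/15·1/2² = 1/15
CG = +√(1/15) = +0.258199

+0.258199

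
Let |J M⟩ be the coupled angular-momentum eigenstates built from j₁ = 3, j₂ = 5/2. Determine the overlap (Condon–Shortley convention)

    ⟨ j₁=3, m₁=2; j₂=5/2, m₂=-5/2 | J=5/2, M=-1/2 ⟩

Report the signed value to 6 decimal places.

√[6·3!3!2!/9! · 5!1!0!5!2!3!] = √(1440/7)
  +(−1)^0/∏(0,3,1,0,2,2)! = 1/24  (running 1/24)
⟨..|..⟩ = √(1440/7)·(1/24) = +0.597614

+√(5/14) = +0.597614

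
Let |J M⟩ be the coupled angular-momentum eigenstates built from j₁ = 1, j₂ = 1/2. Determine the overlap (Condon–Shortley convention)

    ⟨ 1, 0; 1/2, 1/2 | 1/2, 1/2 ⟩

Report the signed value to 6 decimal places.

−√(1/3) ≈ -0.577350

√[2·1!1!0!/3! · 1!1!1!0!1!0!] = √(1/3)
  +(−1)^1/∏(1,0,0,0,1,0)! = -1  (running -1)
⟨..|..⟩ = √(1/3)·(-1) = -0.577350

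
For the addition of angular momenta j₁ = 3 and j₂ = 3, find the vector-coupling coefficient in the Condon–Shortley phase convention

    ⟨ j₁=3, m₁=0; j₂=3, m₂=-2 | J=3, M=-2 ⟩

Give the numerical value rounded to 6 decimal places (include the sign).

−√(1/6) ≈ -0.408248

triangle: 3!·3!·3!/10! = 216/3628800
(j±m)!: 3!·3!·1!·5!·1!·5! = 518400
prefactor² = (2J+1)·Δ·N² = 216
  k=0: +1/(0!·3!·3!·1!·0!·2!) = 1/72
  k=1: −1/(1!·2!·2!·0!·1!·3!) = -1/24
Σ = -1/36  ⇒  CG² = 216·(-1/36)² = 1/6
CG = −√(1/6) = -0.408248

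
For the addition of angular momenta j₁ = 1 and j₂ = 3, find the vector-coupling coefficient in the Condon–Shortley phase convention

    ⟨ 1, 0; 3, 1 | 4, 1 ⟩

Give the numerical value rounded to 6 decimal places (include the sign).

+√(15/28) ≈ +0.731925

triangle: 0!·2!·6!/9! = 1440/362880
(j±m)!: 1!·1!·4!·2!·5!·3! = 34560
prefactor² = (2J+1)·Δ·N² = 8640/7
  k=0: +1/(0!·0!·1!·4!·1!·2!) = 1/48
Σ = 1/48  ⇒  CG² = 8640/7·1/48² = 15/28
CG = +√(15/28) = +0.731925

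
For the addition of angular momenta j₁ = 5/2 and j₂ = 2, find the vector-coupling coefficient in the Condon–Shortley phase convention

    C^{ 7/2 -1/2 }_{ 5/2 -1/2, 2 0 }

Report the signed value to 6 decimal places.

−√(4/105) = -0.195180

j₁+j₂−J=1  J+j₁−j₂=4  J−j₁+j₂=3  j₁+j₂+J+1=9
(j₁±m₁, j₂±m₂, J±M) = (2,3,2,2,3,4)
P² = 768/35
sum k=0..1:
  [0] +1/12 = 1/12
  [1] −1/8 = -1/8
S = -1/24
C² = P²·S² = 4/105 ; C = -0.195180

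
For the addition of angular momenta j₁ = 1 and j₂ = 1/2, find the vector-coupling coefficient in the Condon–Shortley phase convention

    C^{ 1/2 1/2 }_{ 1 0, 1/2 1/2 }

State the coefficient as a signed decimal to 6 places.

-0.577350  (= −√(1/3))

√[2·1!1!0!/3! · 1!1!1!0!1!0!] = √(1/3)
  +(−1)^1/∏(1,0,0,0,1,0)! = -1  (running -1)
⟨..|..⟩ = √(1/3)·(-1) = -0.577350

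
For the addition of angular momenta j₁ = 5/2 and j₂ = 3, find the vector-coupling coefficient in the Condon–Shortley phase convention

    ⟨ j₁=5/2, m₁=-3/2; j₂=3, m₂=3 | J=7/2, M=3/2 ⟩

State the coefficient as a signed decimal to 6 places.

+0.534522  (= +√(2/7))

j₁+j₂−J=2  J+j₁−j₂=3  J−j₁+j₂=4  j₁+j₂+J+1=10
(j₁±m₁, j₂±m₂, J±M) = (1,4,6,0,5,2)
P² = 18432/7
sum k=2..2:
  [2] +1/96 = 1/96
S = 1/96
C² = P²·S² = 2/7 ; C = +0.534522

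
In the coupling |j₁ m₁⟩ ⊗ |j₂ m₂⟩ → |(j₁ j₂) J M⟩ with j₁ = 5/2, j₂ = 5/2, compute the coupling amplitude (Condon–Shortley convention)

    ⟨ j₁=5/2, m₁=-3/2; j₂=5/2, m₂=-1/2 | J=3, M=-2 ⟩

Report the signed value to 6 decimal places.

−√(1/12) = -0.288675

√[7·2!3!3!/9! · 1!4!2!3!1!5!] = √(48)
  +(−1)^1/∏(1,1,3,1,0,2)! = -1/12  (running -1/12)
  +(−1)^2/∏(2,0,2,0,1,3)! = 1/24  (running -1/24)
⟨..|..⟩ = √(48)·(-1/24) = -0.288675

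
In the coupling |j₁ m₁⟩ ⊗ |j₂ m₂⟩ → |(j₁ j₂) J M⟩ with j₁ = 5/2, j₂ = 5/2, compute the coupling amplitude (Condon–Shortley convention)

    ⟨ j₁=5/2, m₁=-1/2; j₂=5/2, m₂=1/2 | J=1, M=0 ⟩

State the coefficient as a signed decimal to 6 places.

j₁+j₂−J=4  J+j₁−j₂=1  J−j₁+j₂=1  j₁+j₂+J+1=7
(j₁±m₁, j₂±m₂, J±M) = (2,3,3,2,1,1)
P² = 72/35
sum k=2..3:
  [2] +1/4 = 1/4
  [3] −1/6 = -1/6
S = 1/12
C² = P²·S² = 1/70 ; C = +0.119523

+√(1/70) ≈ +0.119523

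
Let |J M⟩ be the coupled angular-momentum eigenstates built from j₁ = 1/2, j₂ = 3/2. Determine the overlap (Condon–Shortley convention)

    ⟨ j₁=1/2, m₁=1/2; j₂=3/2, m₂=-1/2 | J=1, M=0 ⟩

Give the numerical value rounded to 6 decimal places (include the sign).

+0.707107  (= +√(1/2))

triangle: 1!×0!×2!/4! = 2/24
(j±m)!: 1!×0!×1!×2!×1!×1! = 2
prefactor² = (2J+1)×Δ×N² = 1/2
  k=0: +1/(0!×1!×0!×1!×0!×1!) = 1
Σ = 1  ⇒  CG² = 1/2×1² = 1/2
CG = +√(1/2) = +0.707107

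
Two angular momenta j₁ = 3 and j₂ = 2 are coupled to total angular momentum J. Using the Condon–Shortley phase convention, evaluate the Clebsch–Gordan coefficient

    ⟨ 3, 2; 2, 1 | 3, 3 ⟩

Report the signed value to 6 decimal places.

triangle: 2!*4!*2!/9! = 96/362880
(j±m)!: 5!*1!*3!*1!*6!*0! = 518400
prefactor² = (2J+1)*Δ*N² = 960
  k=1: −1/(1!*1!*0!*2!*4!*0!) = -1/48
Σ = -1/48  ⇒  CG² = 960*(-1/48)² = 5/12
CG = −√(5/12) = -0.645497

−√(5/12) = -0.645497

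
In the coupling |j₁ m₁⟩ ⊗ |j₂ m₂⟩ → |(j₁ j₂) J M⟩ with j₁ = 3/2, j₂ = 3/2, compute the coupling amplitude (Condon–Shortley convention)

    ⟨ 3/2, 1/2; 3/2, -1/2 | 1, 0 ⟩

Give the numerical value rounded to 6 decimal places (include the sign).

−√(1/20) = -0.223607

j₁+j₂−J=2  J+j₁−j₂=1  J−j₁+j₂=1  j₁+j₂+J+1=5
(j₁±m₁, j₂±m₂, J±M) = (2,1,1,2,1,1)
P² = 1/5
sum k=0..1:
  [0] +1/2 = 1/2
  [1] −1/1 = -1
S = -1/2
C² = P²·S² = 1/20 ; C = -0.223607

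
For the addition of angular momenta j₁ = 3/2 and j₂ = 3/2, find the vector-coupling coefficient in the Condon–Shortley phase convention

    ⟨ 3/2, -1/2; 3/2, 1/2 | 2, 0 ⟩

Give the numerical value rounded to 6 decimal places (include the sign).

−√(1/4) = -0.500000

triangle: 1!·2!·2!/6! = 4/720
(j±m)!: 1!·2!·2!·1!·2!·2! = 16
prefactor² = (2J+1)·Δ·N² = 4/9
  k=0: +1/(0!·1!·2!·2!·0!·0!) = 1/4
  k=1: −1/(1!·0!·1!·1!·1!·1!) = -1
Σ = -3/4  ⇒  CG² = 4/9·(-3/4)² = 1/4
CG = −√(1/4) = -0.500000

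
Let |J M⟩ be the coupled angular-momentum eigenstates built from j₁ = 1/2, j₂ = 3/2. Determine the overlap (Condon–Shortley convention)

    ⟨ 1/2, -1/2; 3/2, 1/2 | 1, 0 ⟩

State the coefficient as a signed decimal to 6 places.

j₁+j₂−J=1  J+j₁−j₂=0  J−j₁+j₂=2  j₁+j₂+J+1=4
(j₁±m₁, j₂±m₂, J±M) = (0,1,2,1,1,1)
P² = 1/2
sum k=1..1:
  [1] −1/1 = -1
S = -1
C² = P²·S² = 1/2 ; C = -0.707107

-0.707107  (= −√(1/2))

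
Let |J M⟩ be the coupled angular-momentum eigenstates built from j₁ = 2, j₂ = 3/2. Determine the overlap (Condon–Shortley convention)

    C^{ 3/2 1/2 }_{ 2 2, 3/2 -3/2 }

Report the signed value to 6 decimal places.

triangle: 2!*2!*1!/6! = 4/720
(j±m)!: 4!*0!*0!*3!*2!*1! = 288
prefactor² = (2J+1)*Δ*N² = 32/5
  k=0: +1/(0!*2!*0!*0!*2!*1!) = 1/4
Σ = 1/4  ⇒  CG² = 32/5*1/4² = 2/5
CG = +√(2/5) = +0.632456

+0.632456  (= +√(2/5))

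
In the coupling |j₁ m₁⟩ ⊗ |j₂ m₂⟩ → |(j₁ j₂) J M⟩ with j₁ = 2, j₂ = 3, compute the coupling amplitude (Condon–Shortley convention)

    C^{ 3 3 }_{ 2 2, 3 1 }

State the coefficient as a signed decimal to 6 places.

+0.408248  (= +√(1/6))

√[7·2!2!4!/9! · 4!0!4!2!6!0!] = √(1536)
  +(−1)^0/∏(0,2,0,4,2,0)! = 1/96  (running 1/96)
⟨..|..⟩ = √(1536)·(1/96) = +0.408248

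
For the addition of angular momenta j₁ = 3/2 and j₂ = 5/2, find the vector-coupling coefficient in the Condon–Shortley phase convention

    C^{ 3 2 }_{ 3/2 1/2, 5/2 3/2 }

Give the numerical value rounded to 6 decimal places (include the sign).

triangle: 1!·2!·4!/8! = 48/40320
(j±m)!: 2!·1!·4!·1!·5!·1! = 5760
prefactor² = (2J+1)·Δ·N² = 48
  k=0: +1/(0!·1!·1!·4!·1!·0!) = 1/24
  k=1: −1/(1!·0!·0!·3!·2!·1!) = -1/12
Σ = -1/24  ⇒  CG² = 48·(-1/24)² = 1/12
CG = −√(1/12) = -0.288675

-0.288675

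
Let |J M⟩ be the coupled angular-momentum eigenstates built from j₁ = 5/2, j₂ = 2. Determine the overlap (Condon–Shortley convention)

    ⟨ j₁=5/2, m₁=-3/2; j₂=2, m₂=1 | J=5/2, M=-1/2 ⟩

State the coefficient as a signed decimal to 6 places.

triangle: 2!·3!·2!/8! = 24/40320
(j±m)!: 1!·4!·3!·1!·2!·3! = 1728
prefactor² = (2J+1)·Δ·N² = 216/35
  k=1: −1/(1!·1!·3!·2!·0!·0!) = -1/12
  k=2: +1/(2!·0!·2!·1!·1!·1!) = 1/4
Σ = 1/6  ⇒  CG² = 216/35·1/6² = 6/35
CG = +√(6/35) = +0.414039

+√(6/35) = +0.414039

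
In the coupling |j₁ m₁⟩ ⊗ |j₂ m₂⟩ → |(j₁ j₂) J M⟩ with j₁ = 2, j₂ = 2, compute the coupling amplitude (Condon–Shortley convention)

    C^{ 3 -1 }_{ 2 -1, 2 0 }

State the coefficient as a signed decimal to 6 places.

-0.447214

triangle: 1!×3!×3!/8! = 36/40320
(j±m)!: 1!×3!×2!×2!×2!×4! = 1152
prefactor² = (2J+1)×Δ×N² = 36/5
  k=0: +1/(0!×1!×3!×2!×0!×1!) = 1/12
  k=1: −1/(1!×0!×2!×1!×1!×2!) = -1/4
Σ = -1/6  ⇒  CG² = 36/5×(-1/6)² = 1/5
CG = −√(1/5) = -0.447214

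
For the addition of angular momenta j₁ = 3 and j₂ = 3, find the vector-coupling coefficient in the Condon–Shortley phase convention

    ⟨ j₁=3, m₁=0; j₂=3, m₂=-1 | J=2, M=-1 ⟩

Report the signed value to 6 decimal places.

+√(1/42) = +0.154303

triangle: 4!·2!·2!/9! = 96/362880
(j±m)!: 3!·3!·2!·4!·1!·3! = 10368
prefactor² = (2J+1)·Δ·N² = 96/7
  k=1: −1/(1!·3!·2!·1!·0!·1!) = -1/12
  k=2: +1/(2!·2!·1!·0!·1!·2!) = 1/8
Σ = 1/24  ⇒  CG² = 96/7·1/24² = 1/42
CG = +√(1/42) = +0.154303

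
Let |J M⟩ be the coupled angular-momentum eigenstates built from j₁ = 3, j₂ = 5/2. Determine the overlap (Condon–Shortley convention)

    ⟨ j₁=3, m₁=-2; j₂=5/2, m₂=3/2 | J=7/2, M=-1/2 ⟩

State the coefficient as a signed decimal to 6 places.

+√(20/63) ≈ +0.563436

triangle: 2!×4!×3!/10! = 288/3628800
(j±m)!: 1!×5!×4!×1!×3!×4! = 414720
prefactor² = (2J+1)×Δ×N² = 9216/35
  k=1: −1/(1!×1!×4!×3!×0!×0!) = -1/144
  k=2: +1/(2!×0!×3!×2!×1!×1!) = 1/24
Σ = 5/144  ⇒  CG² = 9216/35×5/144² = 20/63
CG = +√(20/63) = +0.563436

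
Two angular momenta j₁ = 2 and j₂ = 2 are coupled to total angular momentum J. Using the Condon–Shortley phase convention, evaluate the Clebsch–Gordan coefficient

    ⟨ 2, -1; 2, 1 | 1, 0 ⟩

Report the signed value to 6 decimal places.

+√(1/10) = +0.316228

√[3·3!1!1!/6! · 1!3!3!1!1!1!] = √(9/10)
  +(−1)^2/∏(2,1,1,1,0,0)! = 1/2  (running 1/2)
  +(−1)^3/∏(3,0,0,0,1,1)! = -1/6  (running 1/3)
⟨..|..⟩ = √(9/10)·(1/3) = +0.316228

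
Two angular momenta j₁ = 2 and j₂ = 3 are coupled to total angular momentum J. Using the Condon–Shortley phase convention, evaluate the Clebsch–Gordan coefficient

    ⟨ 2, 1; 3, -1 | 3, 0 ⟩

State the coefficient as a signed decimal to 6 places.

+√(1/30) ≈ +0.182574

triangle: 2!·2!·4!/9! = 96/362880
(j±m)!: 3!·1!·2!·4!·3!·3! = 10368
prefactor² = (2J+1)·Δ·N² = 96/5
  k=0: +1/(0!·2!·1!·2!·1!·2!) = 1/8
  k=1: −1/(1!·1!·0!·1!·2!·3!) = -1/12
Σ = 1/24  ⇒  CG² = 96/5·1/24² = 1/30
CG = +√(1/30) = +0.182574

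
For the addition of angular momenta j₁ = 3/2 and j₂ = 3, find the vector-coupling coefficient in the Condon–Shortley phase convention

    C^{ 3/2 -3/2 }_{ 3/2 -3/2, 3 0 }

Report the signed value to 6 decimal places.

√[4·3!0!3!/7! · 0!3!3!3!0!3!] = √(1296/35)
  +(−1)^3/∏(3,0,0,0,0,3)! = -1/36  (running -1/36)
⟨..|..⟩ = √(1296/35)·(-1/36) = -0.169031

-0.169031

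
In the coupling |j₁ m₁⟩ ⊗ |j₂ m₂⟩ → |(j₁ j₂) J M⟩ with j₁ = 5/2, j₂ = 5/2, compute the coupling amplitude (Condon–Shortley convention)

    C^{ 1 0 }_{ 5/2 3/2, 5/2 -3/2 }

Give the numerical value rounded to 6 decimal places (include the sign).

-0.358569

j₁+j₂−J=4  J+j₁−j₂=1  J−j₁+j₂=1  j₁+j₂+J+1=7
(j₁±m₁, j₂±m₂, J±M) = (4,1,1,4,1,1)
P² = 288/35
sum k=0..1:
  [0] +1/24 = 1/24
  [1] −1/6 = -1/6
S = -1/8
C² = P²·S² = 9/70 ; C = -0.358569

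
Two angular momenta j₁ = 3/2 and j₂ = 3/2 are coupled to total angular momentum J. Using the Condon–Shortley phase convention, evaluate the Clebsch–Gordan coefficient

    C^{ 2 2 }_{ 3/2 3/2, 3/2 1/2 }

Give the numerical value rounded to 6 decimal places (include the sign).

+0.707107

triangle: 1!·2!·2!/6! = 4/720
(j±m)!: 3!·0!·2!·1!·4!·0! = 288
prefactor² = (2J+1)·Δ·N² = 8
  k=0: +1/(0!·1!·0!·2!·2!·0!) = 1/4
Σ = 1/4  ⇒  CG² = 8·1/4² = 1/2
CG = +√(1/2) = +0.707107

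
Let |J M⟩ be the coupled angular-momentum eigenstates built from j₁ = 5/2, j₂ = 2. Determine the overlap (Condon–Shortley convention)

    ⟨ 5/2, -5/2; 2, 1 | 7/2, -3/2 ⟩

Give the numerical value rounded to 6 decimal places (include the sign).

−√(5/21) ≈ -0.487950

√[8·1!4!3!/9! · 0!5!3!1!2!5!] = √(3840/7)
  +(−1)^1/∏(1,0,4,2,0,1)! = -1/48  (running -1/48)
⟨..|..⟩ = √(3840/7)·(-1/48) = -0.487950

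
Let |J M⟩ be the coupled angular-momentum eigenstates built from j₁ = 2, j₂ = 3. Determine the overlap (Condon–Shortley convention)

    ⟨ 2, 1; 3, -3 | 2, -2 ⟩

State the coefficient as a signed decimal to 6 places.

√[5·3!1!3!/8! · 3!1!0!6!0!4!] = √(3240/7)
  +(−1)^0/∏(0,3,1,0,0,3)! = 1/36  (running 1/36)
⟨..|..⟩ = √(3240/7)·(1/36) = +0.597614

+√(5/14) = +0.597614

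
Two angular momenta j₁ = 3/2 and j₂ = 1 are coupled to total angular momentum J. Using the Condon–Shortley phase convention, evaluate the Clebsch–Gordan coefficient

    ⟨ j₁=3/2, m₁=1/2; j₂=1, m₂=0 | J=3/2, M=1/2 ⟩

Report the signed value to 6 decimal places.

√[4·1!2!1!/5! · 2!1!1!1!2!1!] = √(4/15)
  +(−1)^0/∏(0,1,1,1,1,0)! = 1  (running 1)
  +(−1)^1/∏(1,0,0,0,2,1)! = -1/2  (running 1/2)
⟨..|..⟩ = √(4/15)·(1/2) = +0.258199

+√(1/15) ≈ +0.258199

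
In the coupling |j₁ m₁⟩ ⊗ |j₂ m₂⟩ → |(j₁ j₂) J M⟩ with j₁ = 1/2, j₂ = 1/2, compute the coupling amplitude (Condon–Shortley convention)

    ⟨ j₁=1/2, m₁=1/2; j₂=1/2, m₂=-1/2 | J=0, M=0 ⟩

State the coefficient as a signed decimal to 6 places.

+0.707107

√[1·1!0!0!/2! · 1!0!0!1!0!0!] = √(1/2)
  +(−1)^0/∏(0,1,0,0,0,0)! = 1  (running 1)
⟨..|..⟩ = √(1/2)·(1) = +0.707107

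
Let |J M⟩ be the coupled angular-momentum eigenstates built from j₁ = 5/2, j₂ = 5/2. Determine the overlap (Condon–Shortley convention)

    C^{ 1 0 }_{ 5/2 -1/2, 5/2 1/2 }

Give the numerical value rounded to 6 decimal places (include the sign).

+√(1/70) = +0.119523

j₁+j₂−J=4  J+j₁−j₂=1  J−j₁+j₂=1  j₁+j₂+J+1=7
(j₁±m₁, j₂±m₂, J±M) = (2,3,3,2,1,1)
P² = 72/35
sum k=2..3:
  [2] +1/4 = 1/4
  [3] −1/6 = -1/6
S = 1/12
C² = P²·S² = 1/70 ; C = +0.119523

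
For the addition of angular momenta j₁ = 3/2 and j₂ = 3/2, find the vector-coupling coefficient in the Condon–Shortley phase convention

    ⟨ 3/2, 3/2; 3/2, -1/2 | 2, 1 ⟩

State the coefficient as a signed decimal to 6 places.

j₁+j₂−J=1  J+j₁−j₂=2  J−j₁+j₂=2  j₁+j₂+J+1=6
(j₁±m₁, j₂±m₂, J±M) = (3,0,1,2,3,1)
P² = 2
sum k=0..0:
  [0] +1/2 = 1/2
S = 1/2
C² = P²·S² = 1/2 ; C = +0.707107

+0.707107  (= +√(1/2))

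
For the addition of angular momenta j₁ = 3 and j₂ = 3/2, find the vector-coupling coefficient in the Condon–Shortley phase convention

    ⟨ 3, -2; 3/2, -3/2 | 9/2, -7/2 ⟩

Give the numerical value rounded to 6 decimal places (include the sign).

j₁+j₂−J=0  J+j₁−j₂=6  J−j₁+j₂=3  j₁+j₂+J+1=10
(j₁±m₁, j₂±m₂, J±M) = (1,5,0,3,1,8)
P² = 345600
sum k=0..0:
  [0] +1/720 = 1/720
S = 1/720
C² = P²·S² = 2/3 ; C = +0.816497

+0.816497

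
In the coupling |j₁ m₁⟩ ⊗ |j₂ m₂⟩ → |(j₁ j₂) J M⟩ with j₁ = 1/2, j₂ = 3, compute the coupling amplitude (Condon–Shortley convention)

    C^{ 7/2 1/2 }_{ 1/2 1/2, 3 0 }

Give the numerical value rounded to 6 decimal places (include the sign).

√[8·0!1!6!/8! · 1!0!3!3!4!3!] = √(5184/7)
  +(−1)^0/∏(0,0,0,3,1,3)! = 1/36  (running 1/36)
⟨..|..⟩ = √(5184/7)·(1/36) = +0.755929

+0.755929  (= +√(4/7))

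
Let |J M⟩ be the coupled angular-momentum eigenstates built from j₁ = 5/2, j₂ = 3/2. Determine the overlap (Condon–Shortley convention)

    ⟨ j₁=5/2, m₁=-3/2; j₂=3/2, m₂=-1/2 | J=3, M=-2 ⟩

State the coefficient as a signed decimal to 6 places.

j₁+j₂−J=1  J+j₁−j₂=4  J−j₁+j₂=2  j₁+j₂+J+1=8
(j₁±m₁, j₂±m₂, J±M) = (1,4,1,2,1,5)
P² = 48
sum k=0..1:
  [0] +1/24 = 1/24
  [1] −1/12 = -1/12
S = -1/24
C² = P²·S² = 1/12 ; C = -0.288675

−√(1/12) ≈ -0.288675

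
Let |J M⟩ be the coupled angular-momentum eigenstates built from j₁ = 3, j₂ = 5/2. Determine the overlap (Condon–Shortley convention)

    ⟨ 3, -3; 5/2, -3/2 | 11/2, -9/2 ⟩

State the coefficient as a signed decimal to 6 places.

+0.674200

√[12·0!6!5!/12! · 0!6!1!4!1!10!] = √(1492992000/11)
  +(−1)^0/∏(0,0,6,1,0,4)! = 1/17280  (running 1/17280)
⟨..|..⟩ = √(1492992000/11)·(1/17280) = +0.674200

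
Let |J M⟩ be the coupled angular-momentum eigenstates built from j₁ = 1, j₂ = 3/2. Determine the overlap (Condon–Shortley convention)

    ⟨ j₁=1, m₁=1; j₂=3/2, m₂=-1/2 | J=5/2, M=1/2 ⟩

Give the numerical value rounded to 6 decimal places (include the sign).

+√(3/10) = +0.547723

j₁+j₂−J=0  J+j₁−j₂=2  J−j₁+j₂=3  j₁+j₂+J+1=6
(j₁±m₁, j₂±m₂, J±M) = (2,0,1,2,3,2)
P² = 24/5
sum k=0..0:
  [0] +1/4 = 1/4
S = 1/4
C² = P²·S² = 3/10 ; C = +0.547723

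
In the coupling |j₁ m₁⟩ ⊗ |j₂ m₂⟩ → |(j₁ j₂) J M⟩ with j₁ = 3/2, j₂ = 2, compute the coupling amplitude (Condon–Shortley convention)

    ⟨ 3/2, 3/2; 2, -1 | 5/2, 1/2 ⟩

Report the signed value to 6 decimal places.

+0.621059

triangle: 1!*2!*3!/7! = 12/5040
(j±m)!: 3!*0!*1!*3!*3!*2! = 432
prefactor² = (2J+1)*Δ*N² = 216/35
  k=0: +1/(0!*1!*0!*1!*2!*2!) = 1/4
Σ = 1/4  ⇒  CG² = 216/35*1/4² = 27/70
CG = +√(27/70) = +0.621059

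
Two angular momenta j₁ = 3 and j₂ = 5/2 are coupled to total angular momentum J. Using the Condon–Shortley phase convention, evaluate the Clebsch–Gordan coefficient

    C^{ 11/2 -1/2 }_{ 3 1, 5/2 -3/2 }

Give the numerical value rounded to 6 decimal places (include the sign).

triangle: 0!·6!·5!/12! = 86400/479001600
(j±m)!: 4!·2!·1!·4!·5!·6! = 99532800
prefactor² = (2J+1)·Δ·N² = 16588800/77
  k=0: +1/(0!·0!·2!·1!·4!·4!) = 1/1152
Σ = 1/1152  ⇒  CG² = 16588800/77·1/1152² = 25/154
CG = +√(25/154) = +0.402911

+√(25/154) ≈ +0.402911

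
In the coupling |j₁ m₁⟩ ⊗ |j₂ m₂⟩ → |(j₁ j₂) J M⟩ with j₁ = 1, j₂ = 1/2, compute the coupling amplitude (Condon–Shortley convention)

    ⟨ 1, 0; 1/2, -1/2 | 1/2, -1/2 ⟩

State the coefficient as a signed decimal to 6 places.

j₁+j₂−J=1  J+j₁−j₂=1  J−j₁+j₂=0  j₁+j₂+J+1=3
(j₁±m₁, j₂±m₂, J±M) = (1,1,0,1,0,1)
P² = 1/3
sum k=0..0:
  [0] +1/1 = 1
S = 1
C² = P²·S² = 1/3 ; C = +0.577350

+0.577350  (= +√(1/3))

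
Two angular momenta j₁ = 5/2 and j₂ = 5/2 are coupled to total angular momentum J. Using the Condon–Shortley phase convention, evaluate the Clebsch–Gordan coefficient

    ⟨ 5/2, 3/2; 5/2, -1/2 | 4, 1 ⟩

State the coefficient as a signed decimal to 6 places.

j₁+j₂−J=1  J+j₁−j₂=4  J−j₁+j₂=4  j₁+j₂+J+1=10
(j₁±m₁, j₂±m₂, J±M) = (4,1,2,3,5,3)
P² = 10368/35
sum k=0..1:
  [0] +1/24 = 1/24
  [1] −1/144 = -1/144
S = 5/144
C² = P²·S² = 5/14 ; C = +0.597614

+0.597614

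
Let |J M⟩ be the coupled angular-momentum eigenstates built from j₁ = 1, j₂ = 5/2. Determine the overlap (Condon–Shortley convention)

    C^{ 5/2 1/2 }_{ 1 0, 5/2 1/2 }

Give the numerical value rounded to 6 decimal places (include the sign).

√[6·1!1!4!/7! · 1!1!3!2!3!2!] = √(144/35)
  +(−1)^0/∏(0,1,1,3,0,1)! = 1/6  (running 1/6)
  +(−1)^1/∏(1,0,0,2,1,2)! = -1/4  (running -1/12)
⟨..|..⟩ = √(144/35)·(-1/12) = -0.169031

-0.169031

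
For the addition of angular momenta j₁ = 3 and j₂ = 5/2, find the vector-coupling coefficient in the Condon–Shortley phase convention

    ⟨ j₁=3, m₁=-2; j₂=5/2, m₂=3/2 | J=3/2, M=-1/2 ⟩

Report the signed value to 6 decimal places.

triangle: 4!×2!×1!/8! = 48/40320
(j±m)!: 1!×5!×4!×1!×1!×2! = 5760
prefactor² = (2J+1)×Δ×N² = 192/7
  k=3: −1/(3!×1!×2!×1!×0!×0!) = -1/12
  k=4: +1/(4!×0!×1!×0!×1!×1!) = 1/24
Σ = -1/24  ⇒  CG² = 192/7×(-1/24)² = 1/21
CG = −√(1/21) = -0.218218

−√(1/21) ≈ -0.218218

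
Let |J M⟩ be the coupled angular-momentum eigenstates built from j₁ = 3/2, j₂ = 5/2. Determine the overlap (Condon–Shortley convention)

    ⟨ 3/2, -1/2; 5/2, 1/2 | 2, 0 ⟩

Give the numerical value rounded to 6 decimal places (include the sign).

√[5·2!1!3!/7! · 1!2!3!2!2!2!] = √(8/7)
  +(−1)^1/∏(1,1,1,2,0,1)! = -1/2  (running -1/2)
  +(−1)^2/∏(2,0,0,1,1,2)! = 1/4  (running -1/4)
⟨..|..⟩ = √(8/7)·(-1/4) = -0.267261

-0.267261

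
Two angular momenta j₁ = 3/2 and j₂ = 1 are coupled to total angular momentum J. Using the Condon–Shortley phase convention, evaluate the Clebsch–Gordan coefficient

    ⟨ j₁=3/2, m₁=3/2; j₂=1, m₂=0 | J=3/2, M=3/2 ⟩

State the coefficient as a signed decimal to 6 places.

j₁+j₂−J=1  J+j₁−j₂=2  J−j₁+j₂=1  j₁+j₂+J+1=5
(j₁±m₁, j₂±m₂, J±M) = (3,0,1,1,3,0)
P² = 12/5
sum k=0..0:
  [0] +1/2 = 1/2
S = 1/2
C² = P²·S² = 3/5 ; C = +0.774597

+√(3/5) ≈ +0.774597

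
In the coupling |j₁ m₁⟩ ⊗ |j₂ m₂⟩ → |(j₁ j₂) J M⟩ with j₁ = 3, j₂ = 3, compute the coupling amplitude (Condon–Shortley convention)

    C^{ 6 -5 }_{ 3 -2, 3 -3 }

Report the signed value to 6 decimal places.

+0.707107

triangle: 0!·6!·6!/13! = 518400/6227020800
(j±m)!: 1!·5!·0!·6!·1!·11! = 3448811520000
prefactor² = (2J+1)·Δ·N² = 3732480000
  k=0: +1/(0!·0!·5!·0!·1!·6!) = 1/86400
Σ = 1/86400  ⇒  CG² = 3732480000·1/86400² = 1/2
CG = +√(1/2) = +0.707107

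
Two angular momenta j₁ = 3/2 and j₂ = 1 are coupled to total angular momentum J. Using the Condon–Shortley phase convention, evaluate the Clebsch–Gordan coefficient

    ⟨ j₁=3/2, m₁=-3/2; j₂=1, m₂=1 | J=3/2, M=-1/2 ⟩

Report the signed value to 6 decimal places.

√[4·1!2!1!/5! · 0!3!2!0!1!2!] = √(8/5)
  +(−1)^1/∏(1,0,2,1,0,0)! = -1/2  (running -1/2)
⟨..|..⟩ = √(8/5)·(-1/2) = -0.632456

−√(2/5) ≈ -0.632456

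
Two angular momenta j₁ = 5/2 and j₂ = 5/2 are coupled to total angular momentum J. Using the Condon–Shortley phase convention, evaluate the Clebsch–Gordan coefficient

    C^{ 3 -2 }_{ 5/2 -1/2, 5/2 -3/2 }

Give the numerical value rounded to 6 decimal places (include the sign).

√[7·2!3!3!/9! · 2!3!1!4!1!5!] = √(48)
  +(−1)^0/∏(0,2,3,1,0,2)! = 1/24  (running 1/24)
  +(−1)^1/∏(1,1,2,0,1,3)! = -1/12  (running -1/24)
⟨..|..⟩ = √(48)·(-1/24) = -0.288675

−√(1/12) = -0.288675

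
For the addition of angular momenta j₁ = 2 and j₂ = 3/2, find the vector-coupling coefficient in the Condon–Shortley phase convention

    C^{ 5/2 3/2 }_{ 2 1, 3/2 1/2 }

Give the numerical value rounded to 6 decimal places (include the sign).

+0.169031  (= +√(1/35))

√[6·1!3!2!/7! · 3!1!2!1!4!1!] = √(144/35)
  +(−1)^0/∏(0,1,1,2,2,0)! = 1/4  (running 1/4)
  +(−1)^1/∏(1,0,0,1,3,1)! = -1/6  (running 1/12)
⟨..|..⟩ = √(144/35)·(1/12) = +0.169031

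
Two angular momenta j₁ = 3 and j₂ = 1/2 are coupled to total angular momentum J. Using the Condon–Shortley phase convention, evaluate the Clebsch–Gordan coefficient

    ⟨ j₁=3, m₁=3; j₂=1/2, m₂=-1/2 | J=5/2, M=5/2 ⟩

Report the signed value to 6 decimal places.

j₁+j₂−J=1  J+j₁−j₂=5  J−j₁+j₂=0  j₁+j₂+J+1=7
(j₁±m₁, j₂±m₂, J±M) = (6,0,0,1,5,0)
P² = 86400/7
sum k=0..0:
  [0] +1/120 = 1/120
S = 1/120
C² = P²·S² = 6/7 ; C = +0.925820

+√(6/7) = +0.925820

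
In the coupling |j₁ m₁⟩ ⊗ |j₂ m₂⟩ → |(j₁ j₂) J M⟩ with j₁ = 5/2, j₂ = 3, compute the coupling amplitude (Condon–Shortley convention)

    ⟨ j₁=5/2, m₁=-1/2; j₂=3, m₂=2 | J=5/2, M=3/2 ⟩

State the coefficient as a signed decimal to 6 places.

triangle: 3!·2!·3!/9! = 72/362880
(j±m)!: 2!·3!·5!·1!·4!·1! = 34560
prefactor² = (2J+1)·Δ·N² = 288/7
  k=2: +1/(2!·1!·1!·3!·1!·0!) = 1/12
  k=3: −1/(3!·0!·0!·2!·2!·1!) = -1/24
Σ = 1/24  ⇒  CG² = 288/7·1/24² = 1/14
CG = +√(1/14) = +0.267261

+0.267261  (= +√(1/14))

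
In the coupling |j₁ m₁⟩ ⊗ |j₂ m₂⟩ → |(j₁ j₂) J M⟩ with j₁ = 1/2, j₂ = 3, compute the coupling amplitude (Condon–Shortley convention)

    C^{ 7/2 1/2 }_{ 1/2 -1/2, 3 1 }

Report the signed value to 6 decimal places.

triangle: 0!*1!*6!/8! = 720/40320
(j±m)!: 0!*1!*4!*2!*4!*3! = 6912
prefactor² = (2J+1)*Δ*N² = 6912/7
  k=0: +1/(0!*0!*1!*4!*0!*2!) = 1/48
Σ = 1/48  ⇒  CG² = 6912/7*1/48² = 3/7
CG = +√(3/7) = +0.654654

+0.654654  (= +√(3/7))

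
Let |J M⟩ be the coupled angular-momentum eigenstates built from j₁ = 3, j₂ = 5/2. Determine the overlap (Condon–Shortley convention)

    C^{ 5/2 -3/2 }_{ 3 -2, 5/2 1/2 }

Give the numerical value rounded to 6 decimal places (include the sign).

√[6·3!3!2!/9! · 1!5!3!2!1!4!] = √(288/7)
  +(−1)^2/∏(2,1,3,1,0,1)! = 1/12  (running 1/12)
  +(−1)^3/∏(3,0,2,0,1,2)! = -1/24  (running 1/24)
⟨..|..⟩ = √(288/7)·(1/24) = +0.267261

+0.267261  (= +√(1/14))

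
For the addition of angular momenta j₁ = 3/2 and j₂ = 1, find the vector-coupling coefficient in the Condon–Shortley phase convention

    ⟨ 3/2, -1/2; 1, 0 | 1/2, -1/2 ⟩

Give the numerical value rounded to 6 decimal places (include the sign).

-0.577350

triangle: 2!·1!·0!/4! = 2/24
(j±m)!: 1!·2!·1!·1!·0!·1! = 2
prefactor² = (2J+1)·Δ·N² = 1/3
  k=1: −1/(1!·1!·1!·0!·0!·0!) = -1
Σ = -1  ⇒  CG² = 1/3·(-1)² = 1/3
CG = −√(1/3) = -0.577350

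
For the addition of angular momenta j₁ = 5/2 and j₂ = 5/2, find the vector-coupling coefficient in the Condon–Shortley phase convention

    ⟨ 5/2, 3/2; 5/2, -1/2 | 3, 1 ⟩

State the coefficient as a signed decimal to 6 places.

+√(1/30) ≈ +0.182574

j₁+j₂−J=2  J+j₁−j₂=3  J−j₁+j₂=3  j₁+j₂+J+1=9
(j₁±m₁, j₂±m₂, J±M) = (4,1,2,3,4,2)
P² = 96/5
sum k=0..1:
  [0] +1/8 = 1/8
  [1] −1/12 = -1/12
S = 1/24
C² = P²·S² = 1/30 ; C = +0.182574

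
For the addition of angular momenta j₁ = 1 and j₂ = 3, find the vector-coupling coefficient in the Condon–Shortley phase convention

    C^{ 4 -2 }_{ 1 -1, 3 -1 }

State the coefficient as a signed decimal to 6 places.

+0.731925

triangle: 0!×2!×6!/9! = 1440/362880
(j±m)!: 0!×2!×2!×4!×2!×6! = 138240
prefactor² = (2J+1)×Δ×N² = 34560/7
  k=0: +1/(0!×0!×2!×2!×0!×4!) = 1/96
Σ = 1/96  ⇒  CG² = 34560/7×1/96² = 15/28
CG = +√(15/28) = +0.731925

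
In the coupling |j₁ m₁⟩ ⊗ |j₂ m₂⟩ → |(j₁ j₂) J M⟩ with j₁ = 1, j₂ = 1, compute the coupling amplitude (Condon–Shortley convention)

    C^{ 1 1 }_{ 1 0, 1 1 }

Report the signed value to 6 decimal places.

-0.707107

triangle: 1!·1!·1!/4! = 1/24
(j±m)!: 1!·1!·2!·0!·2!·0! = 4
prefactor² = (2J+1)·Δ·N² = 1/2
  k=1: −1/(1!·0!·0!·1!·1!·0!) = -1
Σ = -1  ⇒  CG² = 1/2·(-1)² = 1/2
CG = −√(1/2) = -0.707107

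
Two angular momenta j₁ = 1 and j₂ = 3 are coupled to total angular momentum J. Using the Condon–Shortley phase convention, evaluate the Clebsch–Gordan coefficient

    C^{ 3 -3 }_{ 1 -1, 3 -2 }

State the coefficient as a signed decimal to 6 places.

−√(1/4) ≈ -0.500000

√[7·1!1!5!/8! · 0!2!1!5!0!6!] = √(3600)
  +(−1)^1/∏(1,0,1,0,0,5)! = -1/120  (running -1/120)
⟨..|..⟩ = √(3600)·(-1/120) = -0.500000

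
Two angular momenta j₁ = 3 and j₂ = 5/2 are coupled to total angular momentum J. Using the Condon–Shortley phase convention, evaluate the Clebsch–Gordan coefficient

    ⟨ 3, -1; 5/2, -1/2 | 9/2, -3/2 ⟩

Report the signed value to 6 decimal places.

j₁+j₂−J=1  J+j₁−j₂=5  J−j₁+j₂=4  j₁+j₂+J+1=11
(j₁±m₁, j₂±m₂, J±M) = (2,4,2,3,3,6)
P² = 138240/77
sum k=0..1:
  [0] +1/96 = 1/96
  [1] −1/72 = -1/72
S = -1/288
C² = P²·S² = 5/231 ; C = -0.147122

-0.147122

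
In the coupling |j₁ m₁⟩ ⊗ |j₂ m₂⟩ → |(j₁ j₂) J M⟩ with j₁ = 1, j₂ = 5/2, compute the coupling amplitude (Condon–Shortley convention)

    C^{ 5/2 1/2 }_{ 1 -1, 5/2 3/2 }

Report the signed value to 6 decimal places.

−√(16/35) = -0.676123

triangle: 1!·1!·4!/7! = 24/5040
(j±m)!: 0!·2!·4!·1!·3!·2! = 576
prefactor² = (2J+1)·Δ·N² = 576/35
  k=1: −1/(1!·0!·1!·3!·0!·1!) = -1/6
Σ = -1/6  ⇒  CG² = 576/35·(-1/6)² = 16/35
CG = −√(16/35) = -0.676123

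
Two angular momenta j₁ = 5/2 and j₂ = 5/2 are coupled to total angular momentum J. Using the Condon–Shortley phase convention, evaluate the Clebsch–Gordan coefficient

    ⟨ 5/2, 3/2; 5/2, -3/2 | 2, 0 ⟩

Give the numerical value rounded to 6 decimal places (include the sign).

+√(1/84) = +0.109109

j₁+j₂−J=3  J+j₁−j₂=2  J−j₁+j₂=2  j₁+j₂+J+1=8
(j₁±m₁, j₂±m₂, J±M) = (4,1,1,4,2,2)
P² = 48/7
sum k=0..1:
  [0] +1/6 = 1/6
  [1] −1/8 = -1/8
S = 1/24
C² = P²·S² = 1/84 ; C = +0.109109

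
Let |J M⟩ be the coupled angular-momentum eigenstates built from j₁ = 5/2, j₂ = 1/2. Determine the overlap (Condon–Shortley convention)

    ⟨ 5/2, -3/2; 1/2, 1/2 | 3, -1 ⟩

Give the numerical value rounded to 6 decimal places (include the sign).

+0.577350  (= +√(1/3))

√[7·0!5!1!/7! · 1!4!1!0!2!4!] = √(192)
  +(−1)^0/∏(0,0,4,1,1,0)! = 1/24  (running 1/24)
⟨..|..⟩ = √(192)·(1/24) = +0.577350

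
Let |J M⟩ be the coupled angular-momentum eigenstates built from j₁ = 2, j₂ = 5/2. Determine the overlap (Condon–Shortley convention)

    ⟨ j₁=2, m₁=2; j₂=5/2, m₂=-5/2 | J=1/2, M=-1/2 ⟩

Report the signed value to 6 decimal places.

+√(1/3) ≈ +0.577350

triangle: 4!·0!·1!/6! = 24/720
(j±m)!: 4!·0!·0!·5!·0!·1! = 2880
prefactor² = (2J+1)·Δ·N² = 192
  k=0: +1/(0!·4!·0!·0!·0!·1!) = 1/24
Σ = 1/24  ⇒  CG² = 192·1/24² = 1/3
CG = +√(1/3) = +0.577350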